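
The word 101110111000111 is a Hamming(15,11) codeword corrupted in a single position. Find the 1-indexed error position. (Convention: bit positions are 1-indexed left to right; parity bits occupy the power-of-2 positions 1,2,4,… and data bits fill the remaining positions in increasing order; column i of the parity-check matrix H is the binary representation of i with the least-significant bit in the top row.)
Syndrome s = H · r^T (mod 2), r = 101110111000111:
  s[0] = (101010101010101)·(101110111000111) mod 2 = 1+0+1+0+1+0+1+0+1+0+0+0+1+0+1 mod 2 = 1
  s[1] = (011001100110011)·(101110111000111) mod 2 = 0+0+1+0+0+0+1+0+0+0+0+0+0+1+1 mod 2 = 0
  s[2] = (000111100001111)·(101110111000111) mod 2 = 0+0+0+1+1+0+1+0+0+0+0+0+1+1+1 mod 2 = 0
  s[3] = (000000011111111)·(101110111000111) mod 2 = 0+0+0+0+0+0+0+1+1+0+0+0+1+1+1 mod 2 = 1
Syndrome = 1001
Column i of H is the binary representation of i, so the syndrome is the binary index of the flipped bit.
Read s = 1001 with s[0] as LSB: 1·2^0 + 0·2^1 + 0·2^2 + 1·2^3 = 9.
Error is at bit position 9.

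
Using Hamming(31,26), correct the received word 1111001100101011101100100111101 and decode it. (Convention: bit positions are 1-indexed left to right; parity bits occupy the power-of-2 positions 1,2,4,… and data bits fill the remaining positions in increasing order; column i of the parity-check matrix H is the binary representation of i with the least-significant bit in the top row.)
Syndrome s = H · r^T (mod 2), r = 1111001100101011101100100111101:
  s[0] = (1010101010101010101010101010101)·(1111001100101011101100100111101) mod 2 = 1+0+1+0+0+0+1+0+0+0+1+0+1+0+1+0+1+0+1+0+0+0+1+0+0+0+1+0+1+0+1 mod 2 = 0
  s[1] = (0110011001100110011001100110011)·(1111001100101011101100100111101) mod 2 = 0+1+1+0+0+0+1+0+0+0+1+0+0+0+1+0+0+0+1+0+0+0+1+0+0+1+1+0+0+0+1 mod 2 = 0
  s[2] = (0001111000011110000111100001111)·(1111001100101011101100100111101) mod 2 = 0+0+0+1+0+0+1+0+0+0+0+0+1+0+1+0+0+0+0+1+0+0+1+0+0+0+0+1+1+0+1 mod 2 = 1
  s[3] = (0000000111111110000000011111111)·(1111001100101011101100100111101) mod 2 = 0+0+0+0+0+0+0+1+0+0+1+0+1+0+1+0+0+0+0+0+0+0+0+0+0+1+1+1+1+0+1 mod 2 = 1
  s[4] = (0000000000000001111111111111111)·(1111001100101011101100100111101) mod 2 = 0+0+0+0+0+0+0+0+0+0+0+0+0+0+0+1+1+0+1+1+0+0+1+0+0+1+1+1+1+0+1 mod 2 = 0
Syndrome = 00110
Column 12 of H equals this syndrome → error at bit 12 (1-indexed).
Flip bit 12: 1111001100101011101100100111101 → 1111001100111011101100100111101
Extract data bits at positions {3,5,6,7,9,10,11,12,13,14,15,17,18,19,20,21,22,23,24,25,26,27,28,29,30,31}: 10010011101101100100111101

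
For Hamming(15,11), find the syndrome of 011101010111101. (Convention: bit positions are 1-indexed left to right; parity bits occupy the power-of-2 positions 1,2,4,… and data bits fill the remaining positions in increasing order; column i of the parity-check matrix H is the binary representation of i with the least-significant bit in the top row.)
Syndrome s = H · r^T (mod 2), r = 011101010111101:
  s[0] = (101010101010101)·(011101010111101) mod 2 = 0+0+1+0+0+0+0+0+0+0+1+0+1+0+1 mod 2 = 0
  s[1] = (011001100110011)·(011101010111101) mod 2 = 0+1+1+0+0+1+0+0+0+1+1+0+0+0+1 mod 2 = 0
  s[2] = (000111100001111)·(011101010111101) mod 2 = 0+0+0+1+0+1+0+0+0+0+0+1+1+0+1 mod 2 = 1
  s[3] = (000000011111111)·(011101010111101) mod 2 = 0+0+0+0+0+0+0+1+0+1+1+1+1+0+1 mod 2 = 0
Syndrome = 0010
Non-zero syndrome: error at position 4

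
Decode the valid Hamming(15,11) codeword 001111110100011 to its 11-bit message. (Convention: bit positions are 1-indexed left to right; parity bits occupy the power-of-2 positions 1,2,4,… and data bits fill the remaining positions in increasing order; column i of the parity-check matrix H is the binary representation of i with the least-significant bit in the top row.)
Parity bits occupy power-of-2 positions; data bits are at positions {3,5,6,7,9,10,11,12,13,14,15} (1-indexed).
Extract: c[3]=1 c[5]=1 c[6]=1 c[7]=1 c[9]=0 c[10]=1 c[11]=0 c[12]=0 c[13]=0 c[14]=1 c[15]=1
Data = 11110100011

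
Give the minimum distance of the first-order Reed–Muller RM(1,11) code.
d_min = 1024 (RM(1,11) has length 2048 and minimum distance 2^(m−1) = 1024).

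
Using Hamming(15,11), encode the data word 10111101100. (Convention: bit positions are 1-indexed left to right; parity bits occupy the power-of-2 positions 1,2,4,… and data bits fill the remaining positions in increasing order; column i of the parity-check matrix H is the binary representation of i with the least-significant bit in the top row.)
Codeword c = d · G (mod 2), d = 10111101100:
  c[0] = d·G[:,0] = (10111101100)·(11011010101) mod 2 = 1+0+0+1+1+0+0+0+1+0+0 mod 2 = 0
  c[1] = d·G[:,1] = (10111101100)·(10110110011) mod 2 = 1+0+1+1+0+1+0+0+0+0+0 mod 2 = 0
  c[2] = d·G[:,2] = (10111101100)·(10000000000) mod 2 = 1+0+0+0+0+0+0+0+0+0+0 mod 2 = 1
  c[3] = d·G[:,3] = (10111101100)·(01110001111) mod 2 = 0+0+1+1+0+0+0+1+1+0+0 mod 2 = 0
  c[4] = d·G[:,4] = (10111101100)·(01000000000) mod 2 = 0+0+0+0+0+0+0+0+0+0+0 mod 2 = 0
  c[5] = d·G[:,5] = (10111101100)·(00100000000) mod 2 = 0+0+1+0+0+0+0+0+0+0+0 mod 2 = 1
  c[6] = d·G[:,6] = (10111101100)·(00010000000) mod 2 = 0+0+0+1+0+0+0+0+0+0+0 mod 2 = 1
  c[7] = d·G[:,7] = (10111101100)·(00001111111) mod 2 = 0+0+0+0+1+1+0+1+1+0+0 mod 2 = 0
  c[8] = d·G[:,8] = (10111101100)·(00001000000) mod 2 = 0+0+0+0+1+0+0+0+0+0+0 mod 2 = 1
  c[9] = d·G[:,9] = (10111101100)·(00000100000) mod 2 = 0+0+0+0+0+1+0+0+0+0+0 mod 2 = 1
  c[10] = d·G[:,10] = (10111101100)·(00000010000) mod 2 = 0+0+0+0+0+0+0+0+0+0+0 mod 2 = 0
  c[11] = d·G[:,11] = (10111101100)·(00000001000) mod 2 = 0+0+0+0+0+0+0+1+0+0+0 mod 2 = 1
  c[12] = d·G[:,12] = (10111101100)·(00000000100) mod 2 = 0+0+0+0+0+0+0+0+1+0+0 mod 2 = 1
  c[13] = d·G[:,13] = (10111101100)·(00000000010) mod 2 = 0+0+0+0+0+0+0+0+0+0+0 mod 2 = 0
  c[14] = d·G[:,14] = (10111101100)·(00000000001) mod 2 = 0+0+0+0+0+0+0+0+0+0+0 mod 2 = 0
Codeword = 001001101101100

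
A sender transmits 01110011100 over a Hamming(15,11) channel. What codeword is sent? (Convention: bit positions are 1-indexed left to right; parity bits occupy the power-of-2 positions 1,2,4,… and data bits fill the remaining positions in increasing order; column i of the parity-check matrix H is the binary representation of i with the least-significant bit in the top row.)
Codeword c = d · G (mod 2), d = 01110011100:
  c[0] = d·G[:,0] = (01110011100)·(11011010101) mod 2 = 0+1+0+1+0+0+1+0+1+0+0 mod 2 = 0
  c[1] = d·G[:,1] = (01110011100)·(10110110011) mod 2 = 0+0+1+1+0+0+1+0+0+0+0 mod 2 = 1
  c[2] = d·G[:,2] = (01110011100)·(10000000000) mod 2 = 0+0+0+0+0+0+0+0+0+0+0 mod 2 = 0
  c[3] = d·G[:,3] = (01110011100)·(01110001111) mod 2 = 0+1+1+1+0+0+0+1+1+0+0 mod 2 = 1
  c[4] = d·G[:,4] = (01110011100)·(01000000000) mod 2 = 0+1+0+0+0+0+0+0+0+0+0 mod 2 = 1
  c[5] = d·G[:,5] = (01110011100)·(00100000000) mod 2 = 0+0+1+0+0+0+0+0+0+0+0 mod 2 = 1
  c[6] = d·G[:,6] = (01110011100)·(00010000000) mod 2 = 0+0+0+1+0+0+0+0+0+0+0 mod 2 = 1
  c[7] = d·G[:,7] = (01110011100)·(00001111111) mod 2 = 0+0+0+0+0+0+1+1+1+0+0 mod 2 = 1
  c[8] = d·G[:,8] = (01110011100)·(00001000000) mod 2 = 0+0+0+0+0+0+0+0+0+0+0 mod 2 = 0
  c[9] = d·G[:,9] = (01110011100)·(00000100000) mod 2 = 0+0+0+0+0+0+0+0+0+0+0 mod 2 = 0
  c[10] = d·G[:,10] = (01110011100)·(00000010000) mod 2 = 0+0+0+0+0+0+1+0+0+0+0 mod 2 = 1
  c[11] = d·G[:,11] = (01110011100)·(00000001000) mod 2 = 0+0+0+0+0+0+0+1+0+0+0 mod 2 = 1
  c[12] = d·G[:,12] = (01110011100)·(00000000100) mod 2 = 0+0+0+0+0+0+0+0+1+0+0 mod 2 = 1
  c[13] = d·G[:,13] = (01110011100)·(00000000010) mod 2 = 0+0+0+0+0+0+0+0+0+0+0 mod 2 = 0
  c[14] = d·G[:,14] = (01110011100)·(00000000001) mod 2 = 0+0+0+0+0+0+0+0+0+0+0 mod 2 = 0
Codeword = 010111110011100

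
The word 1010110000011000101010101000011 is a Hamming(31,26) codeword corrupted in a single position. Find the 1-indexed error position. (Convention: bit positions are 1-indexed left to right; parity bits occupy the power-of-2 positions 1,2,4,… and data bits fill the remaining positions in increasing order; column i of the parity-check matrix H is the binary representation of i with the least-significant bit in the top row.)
Syndrome s = H · r^T (mod 2), r = 1010110000011000101010101000011:
  s[0] = (1010101010101010101010101010101)·(1010110000011000101010101000011) mod 2 = 1+0+1+0+1+0+0+0+0+0+0+0+1+0+0+0+1+0+1+0+1+0+1+0+1+0+0+0+0+0+1 mod 2 = 0
  s[1] = (0110011001100110011001100110011)·(1010110000011000101010101000011) mod 2 = 0+0+1+0+0+1+0+0+0+0+0+0+0+0+0+0+0+0+1+0+0+0+1+0+0+0+0+0+0+1+1 mod 2 = 0
  s[2] = (0001111000011110000111100001111)·(1010110000011000101010101000011) mod 2 = 0+0+0+0+1+1+0+0+0+0+0+1+1+0+0+0+0+0+0+0+1+0+1+0+0+0+0+0+0+1+1 mod 2 = 0
  s[3] = (0000000111111110000000011111111)·(1010110000011000101010101000011) mod 2 = 0+0+0+0+0+0+0+0+0+0+0+1+1+0+0+0+0+0+0+0+0+0+0+0+1+0+0+0+0+1+1 mod 2 = 1
  s[4] = (0000000000000001111111111111111)·(1010110000011000101010101000011) mod 2 = 0+0+0+0+0+0+0+0+0+0+0+0+0+0+0+0+1+0+1+0+1+0+1+0+1+0+0+0+0+1+1 mod 2 = 1
Syndrome = 00011
Column i of H is the binary representation of i, so the syndrome is the binary index of the flipped bit.
Read s = 00011 with s[0] as LSB: 0·2^0 + 0·2^1 + 0·2^2 + 1·2^3 + 1·2^4 = 24.
Error is at bit position 24.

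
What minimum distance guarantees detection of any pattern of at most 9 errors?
Detecting e errors requires d_min ≥ e + 1 = 9 + 1 = 10.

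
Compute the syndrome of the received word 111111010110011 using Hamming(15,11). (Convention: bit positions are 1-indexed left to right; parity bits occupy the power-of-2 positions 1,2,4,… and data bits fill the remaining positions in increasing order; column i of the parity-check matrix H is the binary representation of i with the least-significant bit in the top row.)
Syndrome s = H · r^T (mod 2), r = 111111010110011:
  s[0] = (101010101010101)·(111111010110011) mod 2 = 1+0+1+0+1+0+0+0+0+0+1+0+0+0+1 mod 2 = 1
  s[1] = (011001100110011)·(111111010110011) mod 2 = 0+1+1+0+0+1+0+0+0+1+1+0+0+1+1 mod 2 = 1
  s[2] = (000111100001111)·(111111010110011) mod 2 = 0+0+0+1+1+1+0+0+0+0+0+0+0+1+1 mod 2 = 1
  s[3] = (000000011111111)·(111111010110011) mod 2 = 0+0+0+0+0+0+0+1+0+1+1+0+0+1+1 mod 2 = 1
Syndrome = 1111
Non-zero syndrome: error at position 15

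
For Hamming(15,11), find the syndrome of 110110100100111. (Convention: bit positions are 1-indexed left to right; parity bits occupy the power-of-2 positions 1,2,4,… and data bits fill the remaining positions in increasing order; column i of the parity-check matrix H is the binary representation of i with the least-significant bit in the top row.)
Syndrome s = H · r^T (mod 2), r = 110110100100111:
  s[0] = (101010101010101)·(110110100100111) mod 2 = 1+0+0+0+1+0+1+0+0+0+0+0+1+0+1 mod 2 = 1
  s[1] = (011001100110011)·(110110100100111) mod 2 = 0+1+0+0+0+0+1+0+0+1+0+0+0+1+1 mod 2 = 1
  s[2] = (000111100001111)·(110110100100111) mod 2 = 0+0+0+1+1+0+1+0+0+0+0+0+1+1+1 mod 2 = 0
  s[3] = (000000011111111)·(110110100100111) mod 2 = 0+0+0+0+0+0+0+0+0+1+0+0+1+1+1 mod 2 = 0
Syndrome = 1100
Non-zero syndrome: error at position 3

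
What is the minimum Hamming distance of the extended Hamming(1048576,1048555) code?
d_min = 4 (adding an overall parity bit to Hamming(1048575,1048555) raises d_min from 3 to 4).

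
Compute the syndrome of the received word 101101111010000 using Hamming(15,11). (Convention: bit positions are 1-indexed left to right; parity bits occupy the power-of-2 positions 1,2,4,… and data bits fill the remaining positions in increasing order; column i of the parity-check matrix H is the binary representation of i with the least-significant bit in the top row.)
Syndrome s = H · r^T (mod 2), r = 101101111010000:
  s[0] = (101010101010101)·(101101111010000) mod 2 = 1+0+1+0+0+0+1+0+1+0+1+0+0+0+0 mod 2 = 1
  s[1] = (011001100110011)·(101101111010000) mod 2 = 0+0+1+0+0+1+1+0+0+0+1+0+0+0+0 mod 2 = 0
  s[2] = (000111100001111)·(101101111010000) mod 2 = 0+0+0+1+0+1+1+0+0+0+0+0+0+0+0 mod 2 = 1
  s[3] = (000000011111111)·(101101111010000) mod 2 = 0+0+0+0+0+0+0+1+1+0+1+0+0+0+0 mod 2 = 1
Syndrome = 1011
Non-zero syndrome: error at position 13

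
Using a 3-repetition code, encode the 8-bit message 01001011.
Repeat each bit 3× and concatenate:
0→000  1→111  0→000  0→000  1→111  0→000  1→111  1→111
Codeword = 000111000000111000111111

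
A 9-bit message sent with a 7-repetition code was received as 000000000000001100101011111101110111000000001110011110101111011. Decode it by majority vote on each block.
Split into 7-bit blocks and majority-vote each:
  block 1 = 0000000: 0 ones, 7 zeros → 0
  block 2 = 0000000: 0 ones, 7 zeros → 0
  block 3 = 1100101: 4 ones, 3 zeros → 1
  block 4 = 0111111: 6 ones, 1 zeros → 1
  block 5 = 0111011: 5 ones, 2 zeros → 1
  block 6 = 1000000: 1 ones, 6 zeros → 0
  block 7 = 0011100: 3 ones, 4 zeros → 0
  block 8 = 1111010: 5 ones, 2 zeros → 1
  block 9 = 1111011: 6 ones, 1 zeros → 1
Decoded = 001110011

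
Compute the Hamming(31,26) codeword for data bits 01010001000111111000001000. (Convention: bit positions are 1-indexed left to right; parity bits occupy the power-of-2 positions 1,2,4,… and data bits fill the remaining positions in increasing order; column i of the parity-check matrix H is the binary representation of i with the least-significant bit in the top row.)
Codeword c = d · G (mod 2), d = 01010001000111111000001000:
  c[0] = d·G[:,0] = (01010001000111111000001000)·(11011010101101010101010101) mod 2 = 0+1+0+1+0+0+0+0+0+0+0+1+0+1+0+1+0+0+0+0+0+0+0+0+0+0 mod 2 = 1
  c[1] = d·G[:,1] = (01010001000111111000001000)·(10110110011011001100110011) mod 2 = 0+0+0+1+0+0+0+0+0+0+0+0+1+1+0+0+1+0+0+0+0+0+0+0+0+0 mod 2 = 0
  c[2] = d·G[:,2] = (01010001000111111000001000)·(10000000000000000000000000) mod 2 = 0+0+0+0+0+0+0+0+0+0+0+0+0+0+0+0+0+0+0+0+0+0+0+0+0+0 mod 2 = 0
  c[3] = d·G[:,3] = (01010001000111111000001000)·(01110001111000111100001111) mod 2 = 0+1+0+1+0+0+0+1+0+0+0+0+0+0+1+1+1+0+0+0+0+0+1+0+0+0 mod 2 = 1
  c[4] = d·G[:,4] = (01010001000111111000001000)·(01000000000000000000000000) mod 2 = 0+1+0+0+0+0+0+0+0+0+0+0+0+0+0+0+0+0+0+0+0+0+0+0+0+0 mod 2 = 1
  c[5] = d·G[:,5] = (01010001000111111000001000)·(00100000000000000000000000) mod 2 = 0+0+0+0+0+0+0+0+0+0+0+0+0+0+0+0+0+0+0+0+0+0+0+0+0+0 mod 2 = 0
  c[6] = d·G[:,6] = (01010001000111111000001000)·(00010000000000000000000000) mod 2 = 0+0+0+1+0+0+0+0+0+0+0+0+0+0+0+0+0+0+0+0+0+0+0+0+0+0 mod 2 = 1
  c[7] = d·G[:,7] = (01010001000111111000001000)·(00001111111000000011111111) mod 2 = 0+0+0+0+0+0+0+1+0+0+0+0+0+0+0+0+0+0+0+0+0+0+1+0+0+0 mod 2 = 0
  c[8] = d·G[:,8] = (01010001000111111000001000)·(00001000000000000000000000) mod 2 = 0+0+0+0+0+0+0+0+0+0+0+0+0+0+0+0+0+0+0+0+0+0+0+0+0+0 mod 2 = 0
  c[9] = d·G[:,9] = (01010001000111111000001000)·(00000100000000000000000000) mod 2 = 0+0+0+0+0+0+0+0+0+0+0+0+0+0+0+0+0+0+0+0+0+0+0+0+0+0 mod 2 = 0
  c[10] = d·G[:,10] = (01010001000111111000001000)·(00000010000000000000000000) mod 2 = 0+0+0+0+0+0+0+0+0+0+0+0+0+0+0+0+0+0+0+0+0+0+0+0+0+0 mod 2 = 0
  c[11] = d·G[:,11] = (01010001000111111000001000)·(00000001000000000000000000) mod 2 = 0+0+0+0+0+0+0+1+0+0+0+0+0+0+0+0+0+0+0+0+0+0+0+0+0+0 mod 2 = 1
  c[12] = d·G[:,12] = (01010001000111111000001000)·(00000000100000000000000000) mod 2 = 0+0+0+0+0+0+0+0+0+0+0+0+0+0+0+0+0+0+0+0+0+0+0+0+0+0 mod 2 = 0
  c[13] = d·G[:,13] = (01010001000111111000001000)·(00000000010000000000000000) mod 2 = 0+0+0+0+0+0+0+0+0+0+0+0+0+0+0+0+0+0+0+0+0+0+0+0+0+0 mod 2 = 0
  c[14] = d·G[:,14] = (01010001000111111000001000)·(00000000001000000000000000) mod 2 = 0+0+0+0+0+0+0+0+0+0+0+0+0+0+0+0+0+0+0+0+0+0+0+0+0+0 mod 2 = 0
  c[15] = d·G[:,15] = (01010001000111111000001000)·(00000000000111111111111111) mod 2 = 0+0+0+0+0+0+0+0+0+0+0+1+1+1+1+1+1+0+0+0+0+0+1+0+0+0 mod 2 = 1
  c[16] = d·G[:,16] = (01010001000111111000001000)·(00000000000100000000000000) mod 2 = 0+0+0+0+0+0+0+0+0+0+0+1+0+0+0+0+0+0+0+0+0+0+0+0+0+0 mod 2 = 1
  c[17] = d·G[:,17] = (01010001000111111000001000)·(00000000000010000000000000) mod 2 = 0+0+0+0+0+0+0+0+0+0+0+0+1+0+0+0+0+0+0+0+0+0+0+0+0+0 mod 2 = 1
  c[18] = d·G[:,18] = (01010001000111111000001000)·(00000000000001000000000000) mod 2 = 0+0+0+0+0+0+0+0+0+0+0+0+0+1+0+0+0+0+0+0+0+0+0+0+0+0 mod 2 = 1
  c[19] = d·G[:,19] = (01010001000111111000001000)·(00000000000000100000000000) mod 2 = 0+0+0+0+0+0+0+0+0+0+0+0+0+0+1+0+0+0+0+0+0+0+0+0+0+0 mod 2 = 1
  c[20] = d·G[:,20] = (01010001000111111000001000)·(00000000000000010000000000) mod 2 = 0+0+0+0+0+0+0+0+0+0+0+0+0+0+0+1+0+0+0+0+0+0+0+0+0+0 mod 2 = 1
  c[21] = d·G[:,21] = (01010001000111111000001000)·(00000000000000001000000000) mod 2 = 0+0+0+0+0+0+0+0+0+0+0+0+0+0+0+0+1+0+0+0+0+0+0+0+0+0 mod 2 = 1
  c[22] = d·G[:,22] = (01010001000111111000001000)·(00000000000000000100000000) mod 2 = 0+0+0+0+0+0+0+0+0+0+0+0+0+0+0+0+0+0+0+0+0+0+0+0+0+0 mod 2 = 0
  c[23] = d·G[:,23] = (01010001000111111000001000)·(00000000000000000010000000) mod 2 = 0+0+0+0+0+0+0+0+0+0+0+0+0+0+0+0+0+0+0+0+0+0+0+0+0+0 mod 2 = 0
  c[24] = d·G[:,24] = (01010001000111111000001000)·(00000000000000000001000000) mod 2 = 0+0+0+0+0+0+0+0+0+0+0+0+0+0+0+0+0+0+0+0+0+0+0+0+0+0 mod 2 = 0
  c[25] = d·G[:,25] = (01010001000111111000001000)·(00000000000000000000100000) mod 2 = 0+0+0+0+0+0+0+0+0+0+0+0+0+0+0+0+0+0+0+0+0+0+0+0+0+0 mod 2 = 0
  c[26] = d·G[:,26] = (01010001000111111000001000)·(00000000000000000000010000) mod 2 = 0+0+0+0+0+0+0+0+0+0+0+0+0+0+0+0+0+0+0+0+0+0+0+0+0+0 mod 2 = 0
  c[27] = d·G[:,27] = (01010001000111111000001000)·(00000000000000000000001000) mod 2 = 0+0+0+0+0+0+0+0+0+0+0+0+0+0+0+0+0+0+0+0+0+0+1+0+0+0 mod 2 = 1
  c[28] = d·G[:,28] = (01010001000111111000001000)·(00000000000000000000000100) mod 2 = 0+0+0+0+0+0+0+0+0+0+0+0+0+0+0+0+0+0+0+0+0+0+0+0+0+0 mod 2 = 0
  c[29] = d·G[:,29] = (01010001000111111000001000)·(00000000000000000000000010) mod 2 = 0+0+0+0+0+0+0+0+0+0+0+0+0+0+0+0+0+0+0+0+0+0+0+0+0+0 mod 2 = 0
  c[30] = d·G[:,30] = (01010001000111111000001000)·(00000000000000000000000001) mod 2 = 0+0+0+0+0+0+0+0+0+0+0+0+0+0+0+0+0+0+0+0+0+0+0+0+0+0 mod 2 = 0
Codeword = 1001101000010001111111000001000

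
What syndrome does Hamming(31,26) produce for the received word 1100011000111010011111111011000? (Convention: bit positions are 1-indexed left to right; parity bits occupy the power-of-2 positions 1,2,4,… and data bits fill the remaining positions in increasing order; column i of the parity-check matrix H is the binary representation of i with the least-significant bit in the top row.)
Syndrome s = H · r^T (mod 2), r = 1100011000111010011111111011000:
  s[0] = (1010101010101010101010101010101)·(1100011000111010011111111011000) mod 2 = 1+0+0+0+0+0+1+0+0+0+1+0+1+0+1+0+0+0+1+0+1+0+1+0+1+0+1+0+0+0+0 mod 2 = 0
  s[1] = (0110011001100110011001100110011)·(1100011000111010011111111011000) mod 2 = 0+1+0+0+0+1+1+0+0+0+1+0+0+0+1+0+0+1+1+0+0+1+1+0+0+0+1+0+0+0+0 mod 2 = 0
  s[2] = (0001111000011110000111100001111)·(1100011000111010011111111011000) mod 2 = 0+0+0+0+0+1+1+0+0+0+0+1+1+0+1+0+0+0+0+1+1+1+1+0+0+0+0+1+0+0+0 mod 2 = 0
  s[3] = (0000000111111110000000011111111)·(1100011000111010011111111011000) mod 2 = 0+0+0+0+0+0+0+0+0+0+1+1+1+0+1+0+0+0+0+0+0+0+0+1+1+0+1+1+0+0+0 mod 2 = 0
  s[4] = (0000000000000001111111111111111)·(1100011000111010011111111011000) mod 2 = 0+0+0+0+0+0+0+0+0+0+0+0+0+0+0+0+0+1+1+1+1+1+1+1+1+0+1+1+0+0+0 mod 2 = 0
Syndrome = 00000
s = 0: no error detected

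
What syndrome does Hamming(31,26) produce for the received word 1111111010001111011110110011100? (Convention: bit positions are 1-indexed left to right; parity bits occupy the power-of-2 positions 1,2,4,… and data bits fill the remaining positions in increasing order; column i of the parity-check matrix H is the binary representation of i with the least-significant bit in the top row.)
Syndrome s = H · r^T (mod 2), r = 1111111010001111011110110011100:
  s[0] = (1010101010101010101010101010101)·(1111111010001111011110110011100) mod 2 = 1+0+1+0+1+0+1+0+1+0+0+0+1+0+1+0+0+0+1+0+1+0+1+0+0+0+1+0+1+0+0 mod 2 = 0
  s[1] = (0110011001100110011001100110011)·(1111111010001111011110110011100) mod 2 = 0+1+1+0+0+1+1+0+0+0+0+0+0+1+1+0+0+1+1+0+0+0+1+0+0+0+1+0+0+0+0 mod 2 = 0
  s[2] = (0001111000011110000111100001111)·(1111111010001111011110110011100) mod 2 = 0+0+0+1+1+1+1+0+0+0+0+0+1+1+1+0+0+0+0+1+1+0+1+0+0+0+0+1+1+0+0 mod 2 = 0
  s[3] = (0000000111111110000000011111111)·(1111111010001111011110110011100) mod 2 = 0+0+0+0+0+0+0+0+1+0+0+0+1+1+1+0+0+0+0+0+0+0+0+1+0+0+1+1+1+0+0 mod 2 = 0
  s[4] = (0000000000000001111111111111111)·(1111111010001111011110110011100) mod 2 = 0+0+0+0+0+0+0+0+0+0+0+0+0+0+0+1+0+1+1+1+1+0+1+1+0+0+1+1+1+0+0 mod 2 = 0
Syndrome = 00000
s = 0: no error detected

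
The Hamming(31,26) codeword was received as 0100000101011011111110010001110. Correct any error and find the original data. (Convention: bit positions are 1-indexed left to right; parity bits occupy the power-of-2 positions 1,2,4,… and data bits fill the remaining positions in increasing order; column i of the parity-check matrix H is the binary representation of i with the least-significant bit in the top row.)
Syndrome s = H · r^T (mod 2), r = 0100000101011011111110010001110:
  s[0] = (1010101010101010101010101010101)·(0100000101011011111110010001110) mod 2 = 0+0+0+0+0+0+0+0+0+0+0+0+1+0+1+0+1+0+1+0+1+0+0+0+0+0+0+0+1+0+0 mod 2 = 0
  s[1] = (0110011001100110011001100110011)·(0100000101011011111110010001110) mod 2 = 0+1+0+0+0+0+0+0+0+1+0+0+0+0+1+0+0+1+1+0+0+0+0+0+0+0+0+0+0+1+0 mod 2 = 0
  s[2] = (0001111000011110000111100001111)·(0100000101011011111110010001110) mod 2 = 0+0+0+0+0+0+0+0+0+0+0+1+1+0+1+0+0+0+0+1+1+0+0+0+0+0+0+1+1+1+0 mod 2 = 0
  s[3] = (0000000111111110000000011111111)·(0100000101011011111110010001110) mod 2 = 0+0+0+0+0+0+0+1+0+1+0+1+1+0+1+0+0+0+0+0+0+0+0+1+0+0+0+1+1+1+0 mod 2 = 1
  s[4] = (0000000000000001111111111111111)·(0100000101011011111110010001110) mod 2 = 0+0+0+0+0+0+0+0+0+0+0+0+0+0+0+1+1+1+1+1+1+0+0+1+0+0+0+1+1+1+0 mod 2 = 0
Syndrome = 00010
Column 8 of H equals this syndrome → error at bit 8 (1-indexed).
Flip bit 8: 0100000101011011111110010001110 → 0100000001011011111110010001110
Extract data bits at positions {3,5,6,7,9,10,11,12,13,14,15,17,18,19,20,21,22,23,24,25,26,27,28,29,30,31}: 00000101101111110010001110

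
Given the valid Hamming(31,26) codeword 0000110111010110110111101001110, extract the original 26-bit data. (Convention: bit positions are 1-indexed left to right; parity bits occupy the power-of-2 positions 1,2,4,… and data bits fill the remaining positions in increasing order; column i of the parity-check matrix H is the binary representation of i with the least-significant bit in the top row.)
Parity bits occupy power-of-2 positions; data bits are at positions {3,5,6,7,9,10,11,12,13,14,15,17,18,19,20,21,22,23,24,25,26,27,28,29,30,31} (1-indexed).
Extract: c[3]=0 c[5]=1 c[6]=1 c[7]=0 c[9]=1 c[10]=1 c[11]=0 c[12]=1 c[13]=0 c[14]=1 c[15]=1 c[17]=1 c[18]=1 c[19]=0 c[20]=1 c[21]=1 c[22]=1 c[23]=1 c[24]=0 c[25]=1 c[26]=0 c[27]=0 c[28]=1 c[29]=1 c[30]=1 c[31]=0
Data = 01101101011110111101001110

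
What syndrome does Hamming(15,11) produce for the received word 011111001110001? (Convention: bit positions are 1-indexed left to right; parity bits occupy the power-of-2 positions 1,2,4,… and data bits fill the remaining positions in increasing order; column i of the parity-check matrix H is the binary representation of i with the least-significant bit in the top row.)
Syndrome s = H · r^T (mod 2), r = 011111001110001:
  s[0] = (101010101010101)·(011111001110001) mod 2 = 0+0+1+0+1+0+0+0+1+0+1+0+0+0+1 mod 2 = 1
  s[1] = (011001100110011)·(011111001110001) mod 2 = 0+1+1+0+0+1+0+0+0+1+1+0+0+0+1 mod 2 = 0
  s[2] = (000111100001111)·(011111001110001) mod 2 = 0+0+0+1+1+1+0+0+0+0+0+0+0+0+1 mod 2 = 0
  s[3] = (000000011111111)·(011111001110001) mod 2 = 0+0+0+0+0+0+0+0+1+1+1+0+0+0+1 mod 2 = 0
Syndrome = 1000
Non-zero syndrome: error at position 1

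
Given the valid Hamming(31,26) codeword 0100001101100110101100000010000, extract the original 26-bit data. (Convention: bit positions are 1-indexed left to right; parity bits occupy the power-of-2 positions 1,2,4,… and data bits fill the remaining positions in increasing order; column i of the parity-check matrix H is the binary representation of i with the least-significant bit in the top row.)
Parity bits occupy power-of-2 positions; data bits are at positions {3,5,6,7,9,10,11,12,13,14,15,17,18,19,20,21,22,23,24,25,26,27,28,29,30,31} (1-indexed).
Extract: c[3]=0 c[5]=0 c[6]=0 c[7]=1 c[9]=0 c[10]=1 c[11]=1 c[12]=0 c[13]=0 c[14]=1 c[15]=1 c[17]=1 c[18]=0 c[19]=1 c[20]=1 c[21]=0 c[22]=0 c[23]=0 c[24]=0 c[25]=0 c[26]=0 c[27]=1 c[28]=0 c[29]=0 c[30]=0 c[31]=0
Data = 00010110011101100000010000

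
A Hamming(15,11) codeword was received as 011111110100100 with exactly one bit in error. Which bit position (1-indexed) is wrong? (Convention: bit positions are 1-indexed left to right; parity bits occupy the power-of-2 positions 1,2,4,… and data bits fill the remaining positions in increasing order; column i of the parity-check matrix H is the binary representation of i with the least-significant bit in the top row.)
Syndrome s = H · r^T (mod 2), r = 011111110100100:
  s[0] = (101010101010101)·(011111110100100) mod 2 = 0+0+1+0+1+0+1+0+0+0+0+0+1+0+0 mod 2 = 0
  s[1] = (011001100110011)·(011111110100100) mod 2 = 0+1+1+0+0+1+1+0+0+1+0+0+0+0+0 mod 2 = 1
  s[2] = (000111100001111)·(011111110100100) mod 2 = 0+0+0+1+1+1+1+0+0+0+0+0+1+0+0 mod 2 = 1
  s[3] = (000000011111111)·(011111110100100) mod 2 = 0+0+0+0+0+0+0+1+0+1+0+0+1+0+0 mod 2 = 1
Syndrome = 0111
Column i of H is the binary representation of i, so the syndrome is the binary index of the flipped bit.
Read s = 0111 with s[0] as LSB: 0·2^0 + 1·2^1 + 1·2^2 + 1·2^3 = 14.
Error is at bit position 14.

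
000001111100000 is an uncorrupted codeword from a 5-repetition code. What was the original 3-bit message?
Split into 5-bit blocks: 00000 11111 00000
Data = 010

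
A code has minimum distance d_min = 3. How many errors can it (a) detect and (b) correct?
(a) Detection requires d_min ≥ e+1, so e ≤ d_min − 1 = 2.
(b) Correction requires d_min ≥ 2t+1, so t ≤ ⌊(d_min − 1)/2⌋ = ⌊2/2⌋ = 1.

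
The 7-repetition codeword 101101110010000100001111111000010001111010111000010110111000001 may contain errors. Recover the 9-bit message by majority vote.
Split into 7-bit blocks and majority-vote each:
  block 1 = 1011011: 5 ones, 2 zeros → 1
  block 2 = 1001000: 2 ones, 5 zeros → 0
  block 3 = 0100001: 2 ones, 5 zeros → 0
  block 4 = 1111110: 6 ones, 1 zeros → 1
  block 5 = 0001000: 1 ones, 6 zeros → 0
  block 6 = 1111010: 5 ones, 2 zeros → 1
  block 7 = 1110000: 3 ones, 4 zeros → 0
  block 8 = 1011011: 5 ones, 2 zeros → 1
  block 9 = 1000001: 2 ones, 5 zeros → 0
Decoded = 100101010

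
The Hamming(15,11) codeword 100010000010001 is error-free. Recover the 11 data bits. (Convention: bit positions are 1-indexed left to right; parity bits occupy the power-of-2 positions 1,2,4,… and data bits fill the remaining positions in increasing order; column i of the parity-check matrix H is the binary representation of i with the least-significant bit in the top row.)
Parity bits occupy power-of-2 positions; data bits are at positions {3,5,6,7,9,10,11,12,13,14,15} (1-indexed).
Extract: c[3]=0 c[5]=1 c[6]=0 c[7]=0 c[9]=0 c[10]=0 c[11]=1 c[12]=0 c[13]=0 c[14]=0 c[15]=1
Data = 01000010001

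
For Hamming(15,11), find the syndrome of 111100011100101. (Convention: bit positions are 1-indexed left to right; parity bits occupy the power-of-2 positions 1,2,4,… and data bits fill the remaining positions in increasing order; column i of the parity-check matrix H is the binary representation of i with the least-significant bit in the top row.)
Syndrome s = H · r^T (mod 2), r = 111100011100101:
  s[0] = (101010101010101)·(111100011100101) mod 2 = 1+0+1+0+0+0+0+0+1+0+0+0+1+0+1 mod 2 = 1
  s[1] = (011001100110011)·(111100011100101) mod 2 = 0+1+1+0+0+0+0+0+0+1+0+0+0+0+1 mod 2 = 0
  s[2] = (000111100001111)·(111100011100101) mod 2 = 0+0+0+1+0+0+0+0+0+0+0+0+1+0+1 mod 2 = 1
  s[3] = (000000011111111)·(111100011100101) mod 2 = 0+0+0+0+0+0+0+1+1+1+0+0+1+0+1 mod 2 = 1
Syndrome = 1011
Non-zero syndrome: error at position 13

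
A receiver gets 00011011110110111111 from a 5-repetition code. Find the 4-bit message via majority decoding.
Split into 5-bit blocks and majority-vote each:
  block 1 = 00011: 2 ones, 3 zeros → 0
  block 2 = 01111: 4 ones, 1 zeros → 1
  block 3 = 01101: 3 ones, 2 zeros → 1
  block 4 = 11111: 5 ones, 0 zeros → 1
Decoded = 0111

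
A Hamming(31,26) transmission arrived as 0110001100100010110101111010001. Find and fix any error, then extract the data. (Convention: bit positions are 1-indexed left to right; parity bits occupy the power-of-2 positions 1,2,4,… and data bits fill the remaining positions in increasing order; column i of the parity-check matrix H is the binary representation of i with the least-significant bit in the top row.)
Syndrome s = H · r^T (mod 2), r = 0110001100100010110101111010001:
  s[0] = (1010101010101010101010101010101)·(0110001100100010110101111010001) mod 2 = 0+0+1+0+0+0+1+0+0+0+1+0+0+0+1+0+1+0+0+0+0+0+1+0+1+0+1+0+0+0+1 mod 2 = 1
  s[1] = (0110011001100110011001100110011)·(0110001100100010110101111010001) mod 2 = 0+1+1+0+0+0+1+0+0+0+1+0+0+0+1+0+0+1+0+0+0+1+1+0+0+0+1+0+0+0+1 mod 2 = 0
  s[2] = (0001111000011110000111100001111)·(0110001100100010110101111010001) mod 2 = 0+0+0+0+0+0+1+0+0+0+0+0+0+0+1+0+0+0+0+1+0+1+1+0+0+0+0+0+0+0+1 mod 2 = 0
  s[3] = (0000000111111110000000011111111)·(0110001100100010110101111010001) mod 2 = 0+0+0+0+0+0+0+1+0+0+1+0+0+0+1+0+0+0+0+0+0+0+0+1+1+0+1+0+0+0+1 mod 2 = 1
  s[4] = (0000000000000001111111111111111)·(0110001100100010110101111010001) mod 2 = 0+0+0+0+0+0+0+0+0+0+0+0+0+0+0+0+1+1+0+1+0+1+1+1+1+0+1+0+0+0+1 mod 2 = 1
Syndrome = 10011
Column 25 of H equals this syndrome → error at bit 25 (1-indexed).
Flip bit 25: 0110001100100010110101111010001 → 0110001100100010110101110010001
Extract data bits at positions {3,5,6,7,9,10,11,12,13,14,15,17,18,19,20,21,22,23,24,25,26,27,28,29,30,31}: 10010010001110101110010001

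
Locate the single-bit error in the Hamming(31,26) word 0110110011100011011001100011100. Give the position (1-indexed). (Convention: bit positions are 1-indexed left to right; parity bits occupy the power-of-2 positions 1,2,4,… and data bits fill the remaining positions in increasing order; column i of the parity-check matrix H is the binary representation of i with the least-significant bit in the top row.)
Syndrome s = H · r^T (mod 2), r = 0110110011100011011001100011100:
  s[0] = (1010101010101010101010101010101)·(0110110011100011011001100011100) mod 2 = 0+0+1+0+1+0+0+0+1+0+1+0+0+0+1+0+0+0+1+0+0+0+1+0+0+0+1+0+1+0+0 mod 2 = 1
  s[1] = (0110011001100110011001100110011)·(0110110011100011011001100011100) mod 2 = 0+1+1+0+0+1+0+0+0+1+1+0+0+0+1+0+0+1+1+0+0+1+1+0+0+0+1+0+0+0+0 mod 2 = 1
  s[2] = (0001111000011110000111100001111)·(0110110011100011011001100011100) mod 2 = 0+0+0+0+1+1+0+0+0+0+0+0+0+0+1+0+0+0+0+0+0+1+1+0+0+0+0+1+1+0+0 mod 2 = 1
  s[3] = (0000000111111110000000011111111)·(0110110011100011011001100011100) mod 2 = 0+0+0+0+0+0+0+0+1+1+1+0+0+0+1+0+0+0+0+0+0+0+0+0+0+0+1+1+1+0+0 mod 2 = 1
  s[4] = (0000000000000001111111111111111)·(0110110011100011011001100011100) mod 2 = 0+0+0+0+0+0+0+0+0+0+0+0+0+0+0+1+0+1+1+0+0+1+1+0+0+0+1+1+1+0+0 mod 2 = 0
Syndrome = 11110
Column i of H is the binary representation of i, so the syndrome is the binary index of the flipped bit.
Read s = 11110 with s[0] as LSB: 1·2^0 + 1·2^1 + 1·2^2 + 1·2^3 + 0·2^4 = 15.
Error is at bit position 15.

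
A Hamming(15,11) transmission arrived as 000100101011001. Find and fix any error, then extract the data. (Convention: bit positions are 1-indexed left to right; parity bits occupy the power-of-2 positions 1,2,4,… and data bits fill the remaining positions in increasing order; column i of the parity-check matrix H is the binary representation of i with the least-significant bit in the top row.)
Syndrome s = H · r^T (mod 2), r = 000100101011001:
  s[0] = (101010101010101)·(000100101011001) mod 2 = 0+0+0+0+0+0+1+0+1+0+1+0+0+0+1 mod 2 = 0
  s[1] = (011001100110011)·(000100101011001) mod 2 = 0+0+0+0+0+0+1+0+0+0+1+0+0+0+1 mod 2 = 1
  s[2] = (000111100001111)·(000100101011001) mod 2 = 0+0+0+1+0+0+1+0+0+0+0+1+0+0+1 mod 2 = 0
  s[3] = (000000011111111)·(000100101011001) mod 2 = 0+0+0+0+0+0+0+0+1+0+1+1+0+0+1 mod 2 = 0
Syndrome = 0100
Column 2 of H equals this syndrome → error at bit 2 (1-indexed).
Flip bit 2: 000100101011001 → 010100101011001
Extract data bits at positions {3,5,6,7,9,10,11,12,13,14,15}: 00011011001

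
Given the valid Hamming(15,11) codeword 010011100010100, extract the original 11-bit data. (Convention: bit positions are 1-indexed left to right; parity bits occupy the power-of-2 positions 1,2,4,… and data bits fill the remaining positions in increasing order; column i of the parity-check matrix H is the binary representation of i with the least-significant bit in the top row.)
Parity bits occupy power-of-2 positions; data bits are at positions {3,5,6,7,9,10,11,12,13,14,15} (1-indexed).
Extract: c[3]=0 c[5]=1 c[6]=1 c[7]=1 c[9]=0 c[10]=0 c[11]=1 c[12]=0 c[13]=1 c[14]=0 c[15]=0
Data = 01110010100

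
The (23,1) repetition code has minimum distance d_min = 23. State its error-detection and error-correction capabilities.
Detection only: up to d_min − 1 = 22 errors.
Correction: up to ⌊(d_min − 1)/2⌋ = ⌊22/2⌋ = 11 errors.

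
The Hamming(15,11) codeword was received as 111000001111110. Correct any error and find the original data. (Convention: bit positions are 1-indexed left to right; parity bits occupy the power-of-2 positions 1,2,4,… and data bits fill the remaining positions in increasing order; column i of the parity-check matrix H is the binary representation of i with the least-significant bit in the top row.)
Syndrome s = H · r^T (mod 2), r = 111000001111110:
  s[0] = (101010101010101)·(111000001111110) mod 2 = 1+0+1+0+0+0+0+0+1+0+1+0+1+0+0 mod 2 = 1
  s[1] = (011001100110011)·(111000001111110) mod 2 = 0+1+1+0+0+0+0+0+0+1+1+0+0+1+0 mod 2 = 1
  s[2] = (000111100001111)·(111000001111110) mod 2 = 0+0+0+0+0+0+0+0+0+0+0+1+1+1+0 mod 2 = 1
  s[3] = (000000011111111)·(111000001111110) mod 2 = 0+0+0+0+0+0+0+0+1+1+1+1+1+1+0 mod 2 = 0
Syndrome = 1110
Column 7 of H equals this syndrome → error at bit 7 (1-indexed).
Flip bit 7: 111000001111110 → 111000101111110
Extract data bits at positions {3,5,6,7,9,10,11,12,13,14,15}: 10011111110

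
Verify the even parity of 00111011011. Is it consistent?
Sum of all bits: 0+0+1+1+1+0+1+1+0+1+1 = 7; 7 mod 2 = 1. Result is 1 → parity error detected.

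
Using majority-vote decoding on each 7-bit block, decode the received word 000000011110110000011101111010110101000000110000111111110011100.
Split into 7-bit blocks and majority-vote each:
  block 1 = 0000000: 0 ones, 7 zeros → 0
  block 2 = 1111011: 6 ones, 1 zeros → 1
  block 3 = 0000011: 2 ones, 5 zeros → 0
  block 4 = 1011110: 5 ones, 2 zeros → 1
  block 5 = 1011010: 4 ones, 3 zeros → 1
  block 6 = 1000000: 1 ones, 6 zeros → 0
  block 7 = 1100001: 3 ones, 4 zeros → 0
  block 8 = 1111111: 7 ones, 0 zeros → 1
  block 9 = 0011100: 3 ones, 4 zeros → 0
Decoded = 010110010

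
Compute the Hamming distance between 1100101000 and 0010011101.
XOR = 1110110101, count of 1s = 7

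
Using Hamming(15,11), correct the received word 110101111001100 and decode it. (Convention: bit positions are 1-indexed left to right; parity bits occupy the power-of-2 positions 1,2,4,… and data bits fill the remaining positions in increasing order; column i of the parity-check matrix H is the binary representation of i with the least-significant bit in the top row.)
Syndrome s = H · r^T (mod 2), r = 110101111001100:
  s[0] = (101010101010101)·(110101111001100) mod 2 = 1+0+0+0+0+0+1+0+1+0+0+0+1+0+0 mod 2 = 0
  s[1] = (011001100110011)·(110101111001100) mod 2 = 0+1+0+0+0+1+1+0+0+0+0+0+0+0+0 mod 2 = 1
  s[2] = (000111100001111)·(110101111001100) mod 2 = 0+0+0+1+0+1+1+0+0+0+0+1+1+0+0 mod 2 = 1
  s[3] = (000000011111111)·(110101111001100) mod 2 = 0+0+0+0+0+0+0+1+1+0+0+1+1+0+0 mod 2 = 0
Syndrome = 0110
Column 6 of H equals this syndrome → error at bit 6 (1-indexed).
Flip bit 6: 110101111001100 → 110100111001100
Extract data bits at positions {3,5,6,7,9,10,11,12,13,14,15}: 00011001100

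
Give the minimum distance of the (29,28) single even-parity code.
d_min = 2 (flipping one data bit also flips the parity bit, so the two closest codewords differ in exactly 2 positions).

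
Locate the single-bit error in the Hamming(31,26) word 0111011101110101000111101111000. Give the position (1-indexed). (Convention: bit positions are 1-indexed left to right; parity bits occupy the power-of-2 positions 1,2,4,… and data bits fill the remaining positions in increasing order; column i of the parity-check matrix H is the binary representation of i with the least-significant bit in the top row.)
Syndrome s = H · r^T (mod 2), r = 0111011101110101000111101111000:
  s[0] = (1010101010101010101010101010101)·(0111011101110101000111101111000) mod 2 = 0+0+1+0+0+0+1+0+0+0+1+0+0+0+0+0+0+0+0+0+1+0+1+0+1+0+1+0+0+0+0 mod 2 = 1
  s[1] = (0110011001100110011001100110011)·(0111011101110101000111101111000) mod 2 = 0+1+1+0+0+1+1+0+0+1+1+0+0+1+0+0+0+0+0+0+0+1+1+0+0+1+1+0+0+0+0 mod 2 = 1
  s[2] = (0001111000011110000111100001111)·(0111011101110101000111101111000) mod 2 = 0+0+0+1+0+1+1+0+0+0+0+1+0+1+0+0+0+0+0+1+1+1+1+0+0+0+0+1+0+0+0 mod 2 = 0
  s[3] = (0000000111111110000000011111111)·(0111011101110101000111101111000) mod 2 = 0+0+0+0+0+0+0+1+0+1+1+1+0+1+0+0+0+0+0+0+0+0+0+0+1+1+1+1+0+0+0 mod 2 = 1
  s[4] = (0000000000000001111111111111111)·(0111011101110101000111101111000) mod 2 = 0+0+0+0+0+0+0+0+0+0+0+0+0+0+0+1+0+0+0+1+1+1+1+0+1+1+1+1+0+0+0 mod 2 = 1
Syndrome = 11011
Column i of H is the binary representation of i, so the syndrome is the binary index of the flipped bit.
Read s = 11011 with s[0] as LSB: 1·2^0 + 1·2^1 + 0·2^2 + 1·2^3 + 1·2^4 = 27.
Error is at bit position 27.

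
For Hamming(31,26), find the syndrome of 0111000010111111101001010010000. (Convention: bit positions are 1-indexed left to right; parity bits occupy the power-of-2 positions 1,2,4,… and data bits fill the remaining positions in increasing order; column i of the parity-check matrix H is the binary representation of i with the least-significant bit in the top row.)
Syndrome s = H · r^T (mod 2), r = 0111000010111111101001010010000:
  s[0] = (1010101010101010101010101010101)·(0111000010111111101001010010000) mod 2 = 0+0+1+0+0+0+0+0+1+0+1+0+1+0+1+0+1+0+1+0+0+0+0+0+0+0+1+0+0+0+0 mod 2 = 0
  s[1] = (0110011001100110011001100110011)·(0111000010111111101001010010000) mod 2 = 0+1+1+0+0+0+0+0+0+0+1+0+0+1+1+0+0+0+1+0+0+1+0+0+0+0+1+0+0+0+0 mod 2 = 0
  s[2] = (0001111000011110000111100001111)·(0111000010111111101001010010000) mod 2 = 0+0+0+1+0+0+0+0+0+0+0+1+1+1+1+0+0+0+0+0+0+1+0+0+0+0+0+0+0+0+0 mod 2 = 0
  s[3] = (0000000111111110000000011111111)·(0111000010111111101001010010000) mod 2 = 0+0+0+0+0+0+0+0+1+0+1+1+1+1+1+0+0+0+0+0+0+0+0+1+0+0+1+0+0+0+0 mod 2 = 0
  s[4] = (0000000000000001111111111111111)·(0111000010111111101001010010000) mod 2 = 0+0+0+0+0+0+0+0+0+0+0+0+0+0+0+1+1+0+1+0+0+1+0+1+0+0+1+0+0+0+0 mod 2 = 0
Syndrome = 00000
s = 0: no error detected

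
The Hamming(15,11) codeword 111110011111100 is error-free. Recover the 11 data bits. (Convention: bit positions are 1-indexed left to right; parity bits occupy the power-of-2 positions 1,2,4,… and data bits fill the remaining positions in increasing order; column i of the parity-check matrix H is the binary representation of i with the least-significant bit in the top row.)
Parity bits occupy power-of-2 positions; data bits are at positions {3,5,6,7,9,10,11,12,13,14,15} (1-indexed).
Extract: c[3]=1 c[5]=1 c[6]=0 c[7]=0 c[9]=1 c[10]=1 c[11]=1 c[12]=1 c[13]=1 c[14]=0 c[15]=0
Data = 11001111100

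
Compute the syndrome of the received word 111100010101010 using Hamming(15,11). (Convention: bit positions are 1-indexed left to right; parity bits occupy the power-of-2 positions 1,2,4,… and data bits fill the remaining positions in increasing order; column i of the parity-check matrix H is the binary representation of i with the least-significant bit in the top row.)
Syndrome s = H · r^T (mod 2), r = 111100010101010:
  s[0] = (101010101010101)·(111100010101010) mod 2 = 1+0+1+0+0+0+0+0+0+0+0+0+0+0+0 mod 2 = 0
  s[1] = (011001100110011)·(111100010101010) mod 2 = 0+1+1+0+0+0+0+0+0+1+0+0+0+1+0 mod 2 = 0
  s[2] = (000111100001111)·(111100010101010) mod 2 = 0+0+0+1+0+0+0+0+0+0+0+1+0+1+0 mod 2 = 1
  s[3] = (000000011111111)·(111100010101010) mod 2 = 0+0+0+0+0+0+0+1+0+1+0+1+0+1+0 mod 2 = 0
Syndrome = 0010
Non-zero syndrome: error at position 4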